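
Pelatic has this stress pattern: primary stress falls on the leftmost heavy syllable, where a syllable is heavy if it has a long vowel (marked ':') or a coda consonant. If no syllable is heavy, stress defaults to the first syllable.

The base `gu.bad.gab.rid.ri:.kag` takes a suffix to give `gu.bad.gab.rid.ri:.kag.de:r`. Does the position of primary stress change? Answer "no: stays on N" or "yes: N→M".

Base `gu.bad.gab.rid.ri:.kag` (6 syllables):
  Weights: 1 gu L, 2 bad H, 3 gab H, 4 rid H, 5 ri: H, 6 kag H.
  Heavy syllables in the domain: 2, 3, 4, 5, 6. The leftmost is syllable 2 (bad).
  → primary stress on syllable 2.
Suffixed `gu.bad.gab.rid.ri:.kag.de:r` (7 syllables):
  Weights: 1 gu L, 2 bad H, 3 gab H, 4 rid H, 5 ri: H, 6 kag H, 7 de:r H.
  Heavy syllables in the domain: 2, 3, 4, 5, 6, 7. The leftmost is syllable 2 (bad).
  → primary stress on syllable 2.

no: stays on 2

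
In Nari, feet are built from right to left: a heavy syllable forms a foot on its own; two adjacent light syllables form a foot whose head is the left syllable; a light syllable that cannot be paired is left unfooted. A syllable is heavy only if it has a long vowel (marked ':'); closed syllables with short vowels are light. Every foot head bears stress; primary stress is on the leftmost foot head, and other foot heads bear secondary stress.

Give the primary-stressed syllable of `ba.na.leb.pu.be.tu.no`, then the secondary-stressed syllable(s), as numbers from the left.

primary 2, secondary 4, 6

Weights: 1 ba L, 2 na L, 3 leb L, 4 pu L, 5 be L, 6 tu L, 7 no L.
Parse right to left (heavy = foot alone; LL = one foot; stranded L unfooted): ba (ˈna.leb) (ˈpu.be) (ˈtu.no).
Foot heads: 2, 4, 6.
Primary stress on the leftmost head = syllable 2.
Secondary stress on 4, 6: ba.ˈna.leb.ˌpu.be.ˌtu.no.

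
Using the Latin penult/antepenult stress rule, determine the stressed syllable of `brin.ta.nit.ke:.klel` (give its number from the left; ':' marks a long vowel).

Classical Latin: stress the penult if heavy (long vowel or closed), else the antepenult.
Weights: 3 nit H, 4 ke: H, 5 klel H.
The penult (syllable 4, ke:) is heavy, so it takes stress.
Stress on syllable 4: brin.ta.nit.ˈke:.klel.

4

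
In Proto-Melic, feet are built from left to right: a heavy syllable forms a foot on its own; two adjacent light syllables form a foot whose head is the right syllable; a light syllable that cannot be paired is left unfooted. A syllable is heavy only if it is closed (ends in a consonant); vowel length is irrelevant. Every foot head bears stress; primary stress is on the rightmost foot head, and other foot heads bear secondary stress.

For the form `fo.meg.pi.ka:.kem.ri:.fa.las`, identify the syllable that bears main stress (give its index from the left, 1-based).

Weights: 1 fo L, 2 meg H, 3 pi L, 4 ka: L, 5 kem H, 6 ri: L, 7 fa L, 8 las H.
Parse left to right (heavy = foot alone; LL = one foot; stranded L unfooted): fo (ˈmeg) (pi.ˈka:) (ˈkem) (ri:.ˈfa) (ˈlas).
Foot heads: 2, 4, 5, 7, 8.
Primary stress on the rightmost head = syllable 8.
Primary stress: syllable 8 → fo.meg.pi.ka:.kem.ri:.fa.ˈlas.

8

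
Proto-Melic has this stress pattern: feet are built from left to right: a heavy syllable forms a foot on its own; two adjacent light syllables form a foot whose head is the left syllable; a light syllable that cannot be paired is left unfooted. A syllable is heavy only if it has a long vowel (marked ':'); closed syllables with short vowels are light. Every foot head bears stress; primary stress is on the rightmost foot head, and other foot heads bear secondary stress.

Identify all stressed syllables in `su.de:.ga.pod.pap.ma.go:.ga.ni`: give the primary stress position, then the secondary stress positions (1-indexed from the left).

Weights: 1 su L, 2 de: H, 3 ga L, 4 pod L, 5 pap L, 6 ma L, 7 go: H, 8 ga L, 9 ni L.
Parse left to right (heavy = foot alone; LL = one foot; stranded L unfooted): su (ˈde:) (ˈga.pod) (ˈpap.ma) (ˈgo:) (ˈga.ni).
Foot heads: 2, 3, 5, 7, 8.
Primary stress on the rightmost head = syllable 8.
Secondary stress on 2, 3, 5, 7: su.ˌde:.ˌga.pod.ˌpap.ma.ˌgo:.ˈga.ni.

primary 8, secondary 2, 3, 5, 7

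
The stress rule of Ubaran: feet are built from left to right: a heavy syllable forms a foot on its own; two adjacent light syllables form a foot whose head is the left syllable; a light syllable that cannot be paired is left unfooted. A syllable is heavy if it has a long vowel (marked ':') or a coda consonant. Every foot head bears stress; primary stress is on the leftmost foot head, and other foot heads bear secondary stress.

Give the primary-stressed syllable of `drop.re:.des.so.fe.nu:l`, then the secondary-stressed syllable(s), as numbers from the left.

Weights: 1 drop H, 2 re: H, 3 des H, 4 so L, 5 fe L, 6 nu:l H.
Parse left to right (heavy = foot alone; LL = one foot; stranded L unfooted): (ˈdrop) (ˈre:) (ˈdes) (ˈso.fe) (ˈnu:l).
Foot heads: 1, 2, 3, 4, 6.
Primary stress on the leftmost head = syllable 1.
Secondary stress on 2, 3, 4, 6: ˈdrop.ˌre:.ˌdes.ˌso.fe.ˌnu:l.

primary 1, secondary 2, 3, 4, 6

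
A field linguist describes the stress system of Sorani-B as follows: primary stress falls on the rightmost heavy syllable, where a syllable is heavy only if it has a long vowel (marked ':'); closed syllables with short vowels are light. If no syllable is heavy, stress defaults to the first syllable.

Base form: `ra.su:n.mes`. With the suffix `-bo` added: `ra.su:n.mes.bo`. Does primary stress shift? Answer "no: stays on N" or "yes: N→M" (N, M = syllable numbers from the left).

no: stays on 2

Base `ra.su:n.mes` (3 syllables):
  Weights: 1 ra L, 2 su:n H, 3 mes L.
  Heavy syllables in the domain: 2. The rightmost is syllable 2 (su:n).
  → primary stress on syllable 2.
Suffixed `ra.su:n.mes.bo` (4 syllables):
  Weights: 1 ra L, 2 su:n H, 3 mes L, 4 bo L.
  Heavy syllables in the domain: 2. The rightmost is syllable 2 (su:n).
  → primary stress on syllable 2.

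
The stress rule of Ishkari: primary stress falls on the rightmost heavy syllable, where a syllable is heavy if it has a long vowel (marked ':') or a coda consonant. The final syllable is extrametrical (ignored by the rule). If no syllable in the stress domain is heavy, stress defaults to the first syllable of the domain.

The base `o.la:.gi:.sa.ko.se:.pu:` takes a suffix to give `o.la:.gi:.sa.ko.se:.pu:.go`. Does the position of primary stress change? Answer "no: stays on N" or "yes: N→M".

yes: 6→7

Base `o.la:.gi:.sa.ko.se:.pu:` (7 syllables):
  The final syllable (7, pu:) is extrametrical; the stress domain is syllables 1–6.
  Weights: 1 o L, 2 la: H, 3 gi: H, 4 sa L, 5 ko L, 6 se: H.
  Heavy syllables in the domain: 2, 3, 6. The rightmost is syllable 6 (se:).
  → primary stress on syllable 6.
Suffixed `o.la:.gi:.sa.ko.se:.pu:.go` (8 syllables):
  The final syllable (8, go) is extrametrical; the stress domain is syllables 1–7.
  Weights: 1 o L, 2 la: H, 3 gi: H, 4 sa L, 5 ko L, 6 se: H, 7 pu: H.
  Heavy syllables in the domain: 2, 3, 6, 7. The rightmost is syllable 7 (pu:).
  → primary stress on syllable 7.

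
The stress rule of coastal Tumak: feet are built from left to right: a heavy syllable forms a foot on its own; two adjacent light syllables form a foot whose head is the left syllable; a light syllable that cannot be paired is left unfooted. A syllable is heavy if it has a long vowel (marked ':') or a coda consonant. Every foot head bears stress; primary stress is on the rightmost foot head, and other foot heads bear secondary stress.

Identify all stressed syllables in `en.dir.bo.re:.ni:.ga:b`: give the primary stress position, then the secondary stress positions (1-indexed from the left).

Weights: 1 en H, 2 dir H, 3 bo L, 4 re: H, 5 ni: H, 6 ga:b H.
Parse left to right (heavy = foot alone; LL = one foot; stranded L unfooted): (ˈen) (ˈdir) bo (ˈre:) (ˈni:) (ˈga:b).
Foot heads: 1, 2, 4, 5, 6.
Primary stress on the rightmost head = syllable 6.
Secondary stress on 1, 2, 4, 5: ˌen.ˌdir.bo.ˌre:.ˌni:.ˈga:b.

primary 6, secondary 1, 2, 4, 5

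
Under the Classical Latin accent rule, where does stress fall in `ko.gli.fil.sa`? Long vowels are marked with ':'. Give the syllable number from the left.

3

Classical Latin: stress the penult if heavy (long vowel or closed), else the antepenult.
Weights: 2 gli L, 3 fil H, 4 sa L.
The penult (syllable 3, fil) is heavy, so it takes stress.
Stress on syllable 3: ko.gli.ˈfil.sa.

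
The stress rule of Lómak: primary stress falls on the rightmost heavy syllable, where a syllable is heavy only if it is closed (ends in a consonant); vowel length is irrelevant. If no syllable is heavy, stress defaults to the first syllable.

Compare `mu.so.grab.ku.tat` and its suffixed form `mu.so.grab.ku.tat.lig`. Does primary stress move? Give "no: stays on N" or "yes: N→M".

yes: 5→6

Base `mu.so.grab.ku.tat` (5 syllables):
  Weights: 1 mu L, 2 so L, 3 grab H, 4 ku L, 5 tat H.
  Heavy syllables in the domain: 3, 5. The rightmost is syllable 5 (tat).
  → primary stress on syllable 5.
Suffixed `mu.so.grab.ku.tat.lig` (6 syllables):
  Weights: 1 mu L, 2 so L, 3 grab H, 4 ku L, 5 tat H, 6 lig H.
  Heavy syllables in the domain: 3, 5, 6. The rightmost is syllable 6 (lig).
  → primary stress on syllable 6.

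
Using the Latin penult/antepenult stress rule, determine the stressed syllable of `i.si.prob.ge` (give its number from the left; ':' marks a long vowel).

Classical Latin: stress the penult if heavy (long vowel or closed), else the antepenult.
Weights: 2 si L, 3 prob H, 4 ge L.
The penult (syllable 3, prob) is heavy, so it takes stress.
Stress on syllable 3: i.si.ˈprob.ge.

3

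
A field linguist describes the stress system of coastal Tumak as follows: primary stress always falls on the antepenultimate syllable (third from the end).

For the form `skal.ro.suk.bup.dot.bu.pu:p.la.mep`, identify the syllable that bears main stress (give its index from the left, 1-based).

The word has 9 syllables; the antepenultimate syllable (third from the end) is syllable 7 (pu:p).
Primary stress: syllable 7 → skal.ro.suk.bup.dot.bu.ˈpu:p.la.mep.

7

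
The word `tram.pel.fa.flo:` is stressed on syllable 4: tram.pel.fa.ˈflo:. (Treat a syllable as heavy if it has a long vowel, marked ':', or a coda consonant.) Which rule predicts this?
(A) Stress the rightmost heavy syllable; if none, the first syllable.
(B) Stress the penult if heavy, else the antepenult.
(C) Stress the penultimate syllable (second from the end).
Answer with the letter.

A

Rule A → syllable 4 ✓.
Rule B → syllable 2 (observed: 4).
Rule C → syllable 3 (observed: 4).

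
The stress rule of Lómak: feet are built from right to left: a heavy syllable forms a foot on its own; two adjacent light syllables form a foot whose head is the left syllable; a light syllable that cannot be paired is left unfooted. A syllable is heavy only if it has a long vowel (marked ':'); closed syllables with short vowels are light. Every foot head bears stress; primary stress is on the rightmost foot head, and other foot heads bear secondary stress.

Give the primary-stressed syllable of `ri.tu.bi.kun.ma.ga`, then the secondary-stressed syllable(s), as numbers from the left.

primary 5, secondary 1, 3

Weights: 1 ri L, 2 tu L, 3 bi L, 4 kun L, 5 ma L, 6 ga L.
Parse right to left (heavy = foot alone; LL = one foot; stranded L unfooted): (ˈri.tu) (ˈbi.kun) (ˈma.ga).
Foot heads: 1, 3, 5.
Primary stress on the rightmost head = syllable 5.
Secondary stress on 1, 3: ˌri.tu.ˌbi.kun.ˈma.ga.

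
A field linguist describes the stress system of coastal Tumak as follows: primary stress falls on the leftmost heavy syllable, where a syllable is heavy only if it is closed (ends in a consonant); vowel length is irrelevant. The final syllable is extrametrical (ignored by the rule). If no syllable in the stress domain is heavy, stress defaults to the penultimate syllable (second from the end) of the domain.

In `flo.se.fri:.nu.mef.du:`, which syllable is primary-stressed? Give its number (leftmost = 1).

The final syllable (6, du:) is extrametrical; the stress domain is syllables 1–5.
Weights: 1 flo L, 2 se L, 3 fri: L, 4 nu L, 5 mef H.
Heavy syllables in the domain: 5. The leftmost is syllable 5 (mef).
Primary stress: syllable 5 → flo.se.fri:.nu.ˈmef.du:.

5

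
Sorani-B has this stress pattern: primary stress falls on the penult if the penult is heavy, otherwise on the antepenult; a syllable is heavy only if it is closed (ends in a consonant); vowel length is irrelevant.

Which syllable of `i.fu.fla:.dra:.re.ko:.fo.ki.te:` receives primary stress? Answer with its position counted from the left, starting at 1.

Weights: 7 fo L, 8 ki L, 9 te: L.
The penult (syllable 8, ki) is light, so stress falls on the antepenult (syllable 7, fo).
Primary stress: syllable 7 → i.fu.fla:.dra:.re.ko:.ˈfo.ki.te:.

7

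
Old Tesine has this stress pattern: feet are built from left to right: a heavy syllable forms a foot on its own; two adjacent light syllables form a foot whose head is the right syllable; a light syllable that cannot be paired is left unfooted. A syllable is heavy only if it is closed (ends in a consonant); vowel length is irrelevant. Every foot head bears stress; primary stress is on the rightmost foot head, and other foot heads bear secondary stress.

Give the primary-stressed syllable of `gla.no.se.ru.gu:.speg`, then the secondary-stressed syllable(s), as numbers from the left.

primary 6, secondary 2, 4

Weights: 1 gla L, 2 no L, 3 se L, 4 ru L, 5 gu: L, 6 speg H.
Parse left to right (heavy = foot alone; LL = one foot; stranded L unfooted): (gla.ˈno) (se.ˈru) gu: (ˈspeg).
Foot heads: 2, 4, 6.
Primary stress on the rightmost head = syllable 6.
Secondary stress on 2, 4: gla.ˌno.se.ˌru.gu:.ˈspeg.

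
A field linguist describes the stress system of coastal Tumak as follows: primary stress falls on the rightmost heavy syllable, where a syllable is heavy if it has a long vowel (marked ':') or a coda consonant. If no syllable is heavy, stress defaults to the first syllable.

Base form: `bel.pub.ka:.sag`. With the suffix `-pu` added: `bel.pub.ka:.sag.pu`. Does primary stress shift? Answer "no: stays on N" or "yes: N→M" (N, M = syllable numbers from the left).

Base `bel.pub.ka:.sag` (4 syllables):
  Weights: 1 bel H, 2 pub H, 3 ka: H, 4 sag H.
  Heavy syllables in the domain: 1, 2, 3, 4. The rightmost is syllable 4 (sag).
  → primary stress on syllable 4.
Suffixed `bel.pub.ka:.sag.pu` (5 syllables):
  Weights: 1 bel H, 2 pub H, 3 ka: H, 4 sag H, 5 pu L.
  Heavy syllables in the domain: 1, 2, 3, 4. The rightmost is syllable 4 (sag).
  → primary stress on syllable 4.

no: stays on 4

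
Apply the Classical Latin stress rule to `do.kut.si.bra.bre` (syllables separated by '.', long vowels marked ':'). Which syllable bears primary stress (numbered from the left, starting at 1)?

3

Classical Latin: stress the penult if heavy (long vowel or closed), else the antepenult.
Weights: 3 si L, 4 bra L, 5 bre L.
The penult (syllable 4, bra) is light, so stress falls on the antepenult (syllable 3, si).
Stress on syllable 3: do.kut.ˈsi.bra.bre.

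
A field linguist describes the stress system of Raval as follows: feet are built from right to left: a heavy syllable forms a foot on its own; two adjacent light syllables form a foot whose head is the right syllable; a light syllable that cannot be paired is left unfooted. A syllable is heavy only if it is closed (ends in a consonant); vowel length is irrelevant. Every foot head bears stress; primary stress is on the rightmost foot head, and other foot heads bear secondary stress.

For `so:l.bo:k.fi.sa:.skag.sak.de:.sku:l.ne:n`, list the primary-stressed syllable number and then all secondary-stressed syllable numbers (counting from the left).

Weights: 1 so:l H, 2 bo:k H, 3 fi L, 4 sa: L, 5 skag H, 6 sak H, 7 de: L, 8 sku:l H, 9 ne:n H.
Parse right to left (heavy = foot alone; LL = one foot; stranded L unfooted): (ˈso:l) (ˈbo:k) (fi.ˈsa:) (ˈskag) (ˈsak) de: (ˈsku:l) (ˈne:n).
Foot heads: 1, 2, 4, 5, 6, 8, 9.
Primary stress on the rightmost head = syllable 9.
Secondary stress on 1, 2, 4, 5, 6, 8: ˌso:l.ˌbo:k.fi.ˌsa:.ˌskag.ˌsak.de:.ˌsku:l.ˈne:n.

primary 9, secondary 1, 2, 4, 5, 6, 8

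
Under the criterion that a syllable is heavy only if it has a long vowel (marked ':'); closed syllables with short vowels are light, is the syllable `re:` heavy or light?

heavy

`re:`: long vowel, open (no coda). Long vowel → heavy.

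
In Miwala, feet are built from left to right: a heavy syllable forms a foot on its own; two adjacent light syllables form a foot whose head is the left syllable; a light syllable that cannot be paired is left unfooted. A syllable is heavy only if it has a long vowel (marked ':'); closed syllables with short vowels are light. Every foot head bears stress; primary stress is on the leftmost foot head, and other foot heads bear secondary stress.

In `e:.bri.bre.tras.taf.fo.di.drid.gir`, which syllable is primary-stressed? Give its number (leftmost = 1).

1

Weights: 1 e: H, 2 bri L, 3 bre L, 4 tras L, 5 taf L, 6 fo L, 7 di L, 8 drid L, 9 gir L.
Parse left to right (heavy = foot alone; LL = one foot; stranded L unfooted): (ˈe:) (ˈbri.bre) (ˈtras.taf) (ˈfo.di) (ˈdrid.gir).
Foot heads: 1, 2, 4, 6, 8.
Primary stress on the leftmost head = syllable 1.
Primary stress: syllable 1 → ˈe:.bri.bre.tras.taf.fo.di.drid.gir.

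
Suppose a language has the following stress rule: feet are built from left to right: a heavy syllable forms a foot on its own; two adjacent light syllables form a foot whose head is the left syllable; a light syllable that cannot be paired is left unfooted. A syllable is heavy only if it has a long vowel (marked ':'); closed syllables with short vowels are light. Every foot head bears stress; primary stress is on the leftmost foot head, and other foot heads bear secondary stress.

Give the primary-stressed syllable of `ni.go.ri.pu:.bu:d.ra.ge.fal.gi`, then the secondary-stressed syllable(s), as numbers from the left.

primary 1, secondary 4, 5, 6, 8

Weights: 1 ni L, 2 go L, 3 ri L, 4 pu: H, 5 bu:d H, 6 ra L, 7 ge L, 8 fal L, 9 gi L.
Parse left to right (heavy = foot alone; LL = one foot; stranded L unfooted): (ˈni.go) ri (ˈpu:) (ˈbu:d) (ˈra.ge) (ˈfal.gi).
Foot heads: 1, 4, 5, 6, 8.
Primary stress on the leftmost head = syllable 1.
Secondary stress on 4, 5, 6, 8: ˈni.go.ri.ˌpu:.ˌbu:d.ˌra.ge.ˌfal.gi.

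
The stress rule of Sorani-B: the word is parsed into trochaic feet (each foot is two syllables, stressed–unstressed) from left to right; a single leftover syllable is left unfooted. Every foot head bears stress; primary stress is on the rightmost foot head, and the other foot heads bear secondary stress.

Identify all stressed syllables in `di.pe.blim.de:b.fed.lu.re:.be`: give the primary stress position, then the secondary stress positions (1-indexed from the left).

Parse left to right into trochaic (ˈσσ) feet: (ˈdi.pe) (ˈblim.de:b) (ˈfed.lu) (ˈre:.be).
Foot heads (stressed positions): 1, 3, 5, 7.
End Rule Rightmost: primary stress on the rightmost head = syllable 7.
Secondary stress on 1, 3, 5: ˌdi.pe.ˌblim.de:b.ˌfed.lu.ˈre:.be.

primary 7, secondary 1, 3, 5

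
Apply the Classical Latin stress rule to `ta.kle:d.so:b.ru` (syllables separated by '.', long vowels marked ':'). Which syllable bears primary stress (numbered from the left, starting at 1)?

3

Classical Latin: stress the penult if heavy (long vowel or closed), else the antepenult.
Weights: 2 kle:d H, 3 so:b H, 4 ru L.
The penult (syllable 3, so:b) is heavy, so it takes stress.
Stress on syllable 3: ta.kle:d.ˈso:b.ru.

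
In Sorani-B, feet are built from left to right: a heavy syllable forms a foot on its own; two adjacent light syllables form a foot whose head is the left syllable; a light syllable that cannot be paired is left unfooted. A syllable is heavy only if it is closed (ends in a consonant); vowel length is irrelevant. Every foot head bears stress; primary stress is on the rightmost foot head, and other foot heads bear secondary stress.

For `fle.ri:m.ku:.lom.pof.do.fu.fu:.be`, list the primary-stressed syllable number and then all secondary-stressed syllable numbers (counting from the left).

primary 8, secondary 2, 4, 5, 6

Weights: 1 fle L, 2 ri:m H, 3 ku: L, 4 lom H, 5 pof H, 6 do L, 7 fu L, 8 fu: L, 9 be L.
Parse left to right (heavy = foot alone; LL = one foot; stranded L unfooted): fle (ˈri:m) ku: (ˈlom) (ˈpof) (ˈdo.fu) (ˈfu:.be).
Foot heads: 2, 4, 5, 6, 8.
Primary stress on the rightmost head = syllable 8.
Secondary stress on 2, 4, 5, 6: fle.ˌri:m.ku:.ˌlom.ˌpof.ˌdo.fu.ˈfu:.be.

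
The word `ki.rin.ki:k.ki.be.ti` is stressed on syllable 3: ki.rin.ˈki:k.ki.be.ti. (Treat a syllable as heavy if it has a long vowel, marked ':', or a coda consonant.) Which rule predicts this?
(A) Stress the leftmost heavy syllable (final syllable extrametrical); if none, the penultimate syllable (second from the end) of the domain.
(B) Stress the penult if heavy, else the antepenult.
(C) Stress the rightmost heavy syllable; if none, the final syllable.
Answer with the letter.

Rule A → syllable 2 (observed: 3).
Rule B → syllable 4 (observed: 3).
Rule C → syllable 3 ✓.

C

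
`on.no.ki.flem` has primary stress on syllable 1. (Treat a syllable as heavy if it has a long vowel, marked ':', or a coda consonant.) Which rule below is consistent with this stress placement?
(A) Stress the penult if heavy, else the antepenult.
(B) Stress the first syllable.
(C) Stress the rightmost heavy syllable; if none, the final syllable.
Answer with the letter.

Rule A → syllable 2 (observed: 1).
Rule B → syllable 1 ✓.
Rule C → syllable 4 (observed: 1).

B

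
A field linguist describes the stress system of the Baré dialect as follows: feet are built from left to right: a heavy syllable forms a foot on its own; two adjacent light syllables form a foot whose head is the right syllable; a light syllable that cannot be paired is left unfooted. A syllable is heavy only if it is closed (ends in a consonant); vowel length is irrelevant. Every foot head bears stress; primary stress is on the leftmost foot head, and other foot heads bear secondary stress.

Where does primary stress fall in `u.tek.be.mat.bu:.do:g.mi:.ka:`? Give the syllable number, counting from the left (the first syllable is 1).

Weights: 1 u L, 2 tek H, 3 be L, 4 mat H, 5 bu: L, 6 do:g H, 7 mi: L, 8 ka: L.
Parse left to right (heavy = foot alone; LL = one foot; stranded L unfooted): u (ˈtek) be (ˈmat) bu: (ˈdo:g) (mi:.ˈka:).
Foot heads: 2, 4, 6, 8.
Primary stress on the leftmost head = syllable 2.
Primary stress: syllable 2 → u.ˈtek.be.mat.bu:.do:g.mi:.ka:.

2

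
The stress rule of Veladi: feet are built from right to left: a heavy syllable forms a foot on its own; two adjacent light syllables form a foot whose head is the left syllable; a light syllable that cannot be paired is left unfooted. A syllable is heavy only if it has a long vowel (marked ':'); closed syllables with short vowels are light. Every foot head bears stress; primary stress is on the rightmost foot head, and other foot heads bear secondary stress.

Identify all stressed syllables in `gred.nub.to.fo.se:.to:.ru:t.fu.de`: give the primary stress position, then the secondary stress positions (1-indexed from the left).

primary 8, secondary 1, 3, 5, 6, 7

Weights: 1 gred L, 2 nub L, 3 to L, 4 fo L, 5 se: H, 6 to: H, 7 ru:t H, 8 fu L, 9 de L.
Parse right to left (heavy = foot alone; LL = one foot; stranded L unfooted): (ˈgred.nub) (ˈto.fo) (ˈse:) (ˈto:) (ˈru:t) (ˈfu.de).
Foot heads: 1, 3, 5, 6, 7, 8.
Primary stress on the rightmost head = syllable 8.
Secondary stress on 1, 3, 5, 6, 7: ˌgred.nub.ˌto.fo.ˌse:.ˌto:.ˌru:t.ˈfu.de.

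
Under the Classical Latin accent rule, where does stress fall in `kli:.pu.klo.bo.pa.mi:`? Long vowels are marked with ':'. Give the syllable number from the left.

Classical Latin: stress the penult if heavy (long vowel or closed), else the antepenult.
Weights: 4 bo L, 5 pa L, 6 mi: H.
The penult (syllable 5, pa) is light, so stress falls on the antepenult (syllable 4, bo).
Stress on syllable 4: kli:.pu.klo.ˈbo.pa.mi:.

4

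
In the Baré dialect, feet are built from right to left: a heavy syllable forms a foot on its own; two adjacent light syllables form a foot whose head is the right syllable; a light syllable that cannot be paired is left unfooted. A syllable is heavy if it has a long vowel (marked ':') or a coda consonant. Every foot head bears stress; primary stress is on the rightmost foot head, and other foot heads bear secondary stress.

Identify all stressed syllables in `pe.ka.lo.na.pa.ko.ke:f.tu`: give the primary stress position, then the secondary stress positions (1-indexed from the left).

Weights: 1 pe L, 2 ka L, 3 lo L, 4 na L, 5 pa L, 6 ko L, 7 ke:f H, 8 tu L.
Parse right to left (heavy = foot alone; LL = one foot; stranded L unfooted): (pe.ˈka) (lo.ˈna) (pa.ˈko) (ˈke:f) tu.
Foot heads: 2, 4, 6, 7.
Primary stress on the rightmost head = syllable 7.
Secondary stress on 2, 4, 6: pe.ˌka.lo.ˌna.pa.ˌko.ˈke:f.tu.

primary 7, secondary 2, 4, 6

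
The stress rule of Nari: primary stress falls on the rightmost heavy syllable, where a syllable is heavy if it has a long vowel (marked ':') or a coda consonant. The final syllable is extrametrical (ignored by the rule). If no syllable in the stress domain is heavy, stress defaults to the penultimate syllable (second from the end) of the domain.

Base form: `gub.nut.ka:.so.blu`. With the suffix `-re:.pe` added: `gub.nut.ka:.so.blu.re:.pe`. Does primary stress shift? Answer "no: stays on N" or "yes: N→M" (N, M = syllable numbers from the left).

Base `gub.nut.ka:.so.blu` (5 syllables):
  The final syllable (5, blu) is extrametrical; the stress domain is syllables 1–4.
  Weights: 1 gub H, 2 nut H, 3 ka: H, 4 so L.
  Heavy syllables in the domain: 1, 2, 3. The rightmost is syllable 3 (ka:).
  → primary stress on syllable 3.
Suffixed `gub.nut.ka:.so.blu.re:.pe` (7 syllables):
  The final syllable (7, pe) is extrametrical; the stress domain is syllables 1–6.
  Weights: 1 gub H, 2 nut H, 3 ka: H, 4 so L, 5 blu L, 6 re: H.
  Heavy syllables in the domain: 1, 2, 3, 6. The rightmost is syllable 6 (re:).
  → primary stress on syllable 6.

yes: 3→6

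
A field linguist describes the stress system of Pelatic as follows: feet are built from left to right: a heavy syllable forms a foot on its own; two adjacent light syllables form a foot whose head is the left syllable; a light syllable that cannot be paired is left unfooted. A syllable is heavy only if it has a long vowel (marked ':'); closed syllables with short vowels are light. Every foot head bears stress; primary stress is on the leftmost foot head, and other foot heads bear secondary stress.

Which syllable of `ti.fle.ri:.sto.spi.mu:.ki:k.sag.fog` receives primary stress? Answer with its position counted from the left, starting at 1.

Weights: 1 ti L, 2 fle L, 3 ri: H, 4 sto L, 5 spi L, 6 mu: H, 7 ki:k H, 8 sag L, 9 fog L.
Parse left to right (heavy = foot alone; LL = one foot; stranded L unfooted): (ˈti.fle) (ˈri:) (ˈsto.spi) (ˈmu:) (ˈki:k) (ˈsag.fog).
Foot heads: 1, 3, 4, 6, 7, 8.
Primary stress on the leftmost head = syllable 1.
Primary stress: syllable 1 → ˈti.fle.ri:.sto.spi.mu:.ki:k.sag.fog.

1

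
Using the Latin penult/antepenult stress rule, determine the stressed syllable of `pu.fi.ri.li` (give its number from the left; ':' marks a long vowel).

2

Classical Latin: stress the penult if heavy (long vowel or closed), else the antepenult.
Weights: 2 fi L, 3 ri L, 4 li L.
The penult (syllable 3, ri) is light, so stress falls on the antepenult (syllable 2, fi).
Stress on syllable 2: pu.ˈfi.ri.li.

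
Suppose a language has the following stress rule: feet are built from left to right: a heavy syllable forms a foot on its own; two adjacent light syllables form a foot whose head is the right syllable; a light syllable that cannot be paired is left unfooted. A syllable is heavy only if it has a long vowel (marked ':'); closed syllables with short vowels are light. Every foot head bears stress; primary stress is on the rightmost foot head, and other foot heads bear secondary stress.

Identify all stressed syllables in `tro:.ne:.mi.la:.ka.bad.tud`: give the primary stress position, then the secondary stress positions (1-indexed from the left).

primary 6, secondary 1, 2, 4

Weights: 1 tro: H, 2 ne: H, 3 mi L, 4 la: H, 5 ka L, 6 bad L, 7 tud L.
Parse left to right (heavy = foot alone; LL = one foot; stranded L unfooted): (ˈtro:) (ˈne:) mi (ˈla:) (ka.ˈbad) tud.
Foot heads: 1, 2, 4, 6.
Primary stress on the rightmost head = syllable 6.
Secondary stress on 1, 2, 4: ˌtro:.ˌne:.mi.ˌla:.ka.ˈbad.tud.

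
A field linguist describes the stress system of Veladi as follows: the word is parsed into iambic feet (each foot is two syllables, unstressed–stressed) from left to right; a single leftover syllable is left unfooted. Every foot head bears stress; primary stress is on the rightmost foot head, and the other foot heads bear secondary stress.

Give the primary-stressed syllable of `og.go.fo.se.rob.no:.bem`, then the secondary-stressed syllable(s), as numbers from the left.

primary 6, secondary 2, 4

Parse left to right into iambic (σˈσ) feet: (og.ˈgo) (fo.ˈse) (rob.ˈno:) bem. Syllable 7 is left unfooted.
Foot heads (stressed positions): 2, 4, 6.
End Rule Rightmost: primary stress on the rightmost head = syllable 6.
Secondary stress on 2, 4: og.ˌgo.fo.ˌse.rob.ˈno:.bem.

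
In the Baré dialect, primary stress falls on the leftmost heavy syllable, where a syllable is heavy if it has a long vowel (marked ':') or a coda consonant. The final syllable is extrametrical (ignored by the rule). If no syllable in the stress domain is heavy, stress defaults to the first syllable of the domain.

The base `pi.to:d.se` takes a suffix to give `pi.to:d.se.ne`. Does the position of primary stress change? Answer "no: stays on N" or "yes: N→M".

no: stays on 2

Base `pi.to:d.se` (3 syllables):
  The final syllable (3, se) is extrametrical; the stress domain is syllables 1–2.
  Weights: 1 pi L, 2 to:d H.
  Heavy syllables in the domain: 2. The leftmost is syllable 2 (to:d).
  → primary stress on syllable 2.
Suffixed `pi.to:d.se.ne` (4 syllables):
  The final syllable (4, ne) is extrametrical; the stress domain is syllables 1–3.
  Weights: 1 pi L, 2 to:d H, 3 se L.
  Heavy syllables in the domain: 2. The leftmost is syllable 2 (to:d).
  → primary stress on syllable 2.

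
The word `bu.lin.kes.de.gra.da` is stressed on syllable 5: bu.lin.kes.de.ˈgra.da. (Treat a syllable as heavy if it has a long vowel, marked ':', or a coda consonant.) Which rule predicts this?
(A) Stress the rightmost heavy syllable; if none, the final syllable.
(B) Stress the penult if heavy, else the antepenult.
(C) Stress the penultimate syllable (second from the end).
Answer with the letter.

C

Rule A → syllable 3 (observed: 5).
Rule B → syllable 4 (observed: 5).
Rule C → syllable 5 ✓.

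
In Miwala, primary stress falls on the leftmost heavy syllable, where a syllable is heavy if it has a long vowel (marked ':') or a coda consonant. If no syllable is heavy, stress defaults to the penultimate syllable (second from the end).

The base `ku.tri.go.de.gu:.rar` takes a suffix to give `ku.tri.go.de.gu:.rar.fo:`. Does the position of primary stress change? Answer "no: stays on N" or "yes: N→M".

no: stays on 5

Base `ku.tri.go.de.gu:.rar` (6 syllables):
  Weights: 1 ku L, 2 tri L, 3 go L, 4 de L, 5 gu: H, 6 rar H.
  Heavy syllables in the domain: 5, 6. The leftmost is syllable 5 (gu:).
  → primary stress on syllable 5.
Suffixed `ku.tri.go.de.gu:.rar.fo:` (7 syllables):
  Weights: 1 ku L, 2 tri L, 3 go L, 4 de L, 5 gu: H, 6 rar H, 7 fo: H.
  Heavy syllables in the domain: 5, 6, 7. The leftmost is syllable 5 (gu:).
  → primary stress on syllable 5.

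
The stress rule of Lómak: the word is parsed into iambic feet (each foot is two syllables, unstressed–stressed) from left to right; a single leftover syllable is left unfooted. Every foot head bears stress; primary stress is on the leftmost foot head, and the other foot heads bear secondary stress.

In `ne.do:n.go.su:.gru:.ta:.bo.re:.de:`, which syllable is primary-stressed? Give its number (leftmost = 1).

Parse left to right into iambic (σˈσ) feet: (ne.ˈdo:n) (go.ˈsu:) (gru:.ˈta:) (bo.ˈre:) de:. Syllable 9 is left unfooted.
Foot heads (stressed positions): 2, 4, 6, 8.
End Rule Leftmost: primary stress on the leftmost head = syllable 2.
Primary stress: syllable 2 → ne.ˈdo:n.go.su:.gru:.ta:.bo.re:.de:.

2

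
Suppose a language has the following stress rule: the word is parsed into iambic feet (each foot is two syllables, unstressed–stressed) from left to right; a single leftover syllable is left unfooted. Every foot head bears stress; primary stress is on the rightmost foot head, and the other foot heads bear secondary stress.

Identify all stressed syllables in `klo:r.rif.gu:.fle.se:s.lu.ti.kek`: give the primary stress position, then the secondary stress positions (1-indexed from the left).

primary 8, secondary 2, 4, 6

Parse left to right into iambic (σˈσ) feet: (klo:r.ˈrif) (gu:.ˈfle) (se:s.ˈlu) (ti.ˈkek).
Foot heads (stressed positions): 2, 4, 6, 8.
End Rule Rightmost: primary stress on the rightmost head = syllable 8.
Secondary stress on 2, 4, 6: klo:r.ˌrif.gu:.ˌfle.se:s.ˌlu.ti.ˈkek.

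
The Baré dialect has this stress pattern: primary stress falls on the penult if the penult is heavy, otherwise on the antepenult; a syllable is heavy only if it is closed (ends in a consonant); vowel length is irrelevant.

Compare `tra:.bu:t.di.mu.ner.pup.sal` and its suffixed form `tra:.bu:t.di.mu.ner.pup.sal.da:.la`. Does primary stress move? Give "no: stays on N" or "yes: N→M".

yes: 6→7

Base `tra:.bu:t.di.mu.ner.pup.sal` (7 syllables):
  Weights: 5 ner H, 6 pup H, 7 sal H.
  The penult (syllable 6, pup) is heavy, so it takes stress.
  → primary stress on syllable 6.
Suffixed `tra:.bu:t.di.mu.ner.pup.sal.da:.la` (9 syllables):
  Weights: 7 sal H, 8 da: L, 9 la L.
  The penult (syllable 8, da:) is light, so stress falls on the antepenult (syllable 7, sal).
  → primary stress on syllable 7.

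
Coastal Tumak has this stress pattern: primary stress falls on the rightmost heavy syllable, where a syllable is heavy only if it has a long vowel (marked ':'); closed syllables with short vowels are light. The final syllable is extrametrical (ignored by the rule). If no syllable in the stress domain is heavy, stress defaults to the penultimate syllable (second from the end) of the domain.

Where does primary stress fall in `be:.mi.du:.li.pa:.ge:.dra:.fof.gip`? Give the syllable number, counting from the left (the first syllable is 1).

7

The final syllable (9, gip) is extrametrical; the stress domain is syllables 1–8.
Weights: 1 be: H, 2 mi L, 3 du: H, 4 li L, 5 pa: H, 6 ge: H, 7 dra: H, 8 fof L.
Heavy syllables in the domain: 1, 3, 5, 6, 7. The rightmost is syllable 7 (dra:).
Primary stress: syllable 7 → be:.mi.du:.li.pa:.ge:.ˈdra:.fof.gip.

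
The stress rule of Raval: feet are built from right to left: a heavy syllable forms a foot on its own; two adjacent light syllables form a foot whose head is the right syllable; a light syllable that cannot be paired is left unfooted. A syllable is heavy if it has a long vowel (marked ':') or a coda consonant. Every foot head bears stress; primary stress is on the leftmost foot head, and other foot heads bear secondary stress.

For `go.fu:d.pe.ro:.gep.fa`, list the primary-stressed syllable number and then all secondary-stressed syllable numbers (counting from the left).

primary 2, secondary 4, 5

Weights: 1 go L, 2 fu:d H, 3 pe L, 4 ro: H, 5 gep H, 6 fa L.
Parse right to left (heavy = foot alone; LL = one foot; stranded L unfooted): go (ˈfu:d) pe (ˈro:) (ˈgep) fa.
Foot heads: 2, 4, 5.
Primary stress on the leftmost head = syllable 2.
Secondary stress on 4, 5: go.ˈfu:d.pe.ˌro:.ˌgep.fa.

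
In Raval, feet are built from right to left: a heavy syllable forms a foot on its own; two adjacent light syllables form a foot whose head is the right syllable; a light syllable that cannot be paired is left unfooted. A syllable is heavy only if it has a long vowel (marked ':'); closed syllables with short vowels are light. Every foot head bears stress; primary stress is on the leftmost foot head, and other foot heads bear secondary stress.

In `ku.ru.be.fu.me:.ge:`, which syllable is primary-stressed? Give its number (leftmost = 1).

Weights: 1 ku L, 2 ru L, 3 be L, 4 fu L, 5 me: H, 6 ge: H.
Parse right to left (heavy = foot alone; LL = one foot; stranded L unfooted): (ku.ˈru) (be.ˈfu) (ˈme:) (ˈge:).
Foot heads: 2, 4, 5, 6.
Primary stress on the leftmost head = syllable 2.
Primary stress: syllable 2 → ku.ˈru.be.fu.me:.ge:.

2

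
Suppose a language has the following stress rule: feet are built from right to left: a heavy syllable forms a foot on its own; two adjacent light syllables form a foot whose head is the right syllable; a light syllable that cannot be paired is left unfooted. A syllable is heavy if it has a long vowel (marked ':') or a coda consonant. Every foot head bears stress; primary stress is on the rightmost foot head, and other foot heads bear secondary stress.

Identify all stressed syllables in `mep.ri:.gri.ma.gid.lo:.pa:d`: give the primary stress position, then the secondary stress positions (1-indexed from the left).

Weights: 1 mep H, 2 ri: H, 3 gri L, 4 ma L, 5 gid H, 6 lo: H, 7 pa:d H.
Parse right to left (heavy = foot alone; LL = one foot; stranded L unfooted): (ˈmep) (ˈri:) (gri.ˈma) (ˈgid) (ˈlo:) (ˈpa:d).
Foot heads: 1, 2, 4, 5, 6, 7.
Primary stress on the rightmost head = syllable 7.
Secondary stress on 1, 2, 4, 5, 6: ˌmep.ˌri:.gri.ˌma.ˌgid.ˌlo:.ˈpa:d.

primary 7, secondary 1, 2, 4, 5, 6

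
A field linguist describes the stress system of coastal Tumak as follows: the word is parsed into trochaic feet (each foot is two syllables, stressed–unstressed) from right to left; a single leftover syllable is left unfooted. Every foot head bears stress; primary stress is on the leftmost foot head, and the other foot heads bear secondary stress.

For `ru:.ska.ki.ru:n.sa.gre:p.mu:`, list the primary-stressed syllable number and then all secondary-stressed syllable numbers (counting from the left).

primary 2, secondary 4, 6

Parse right to left into trochaic (ˈσσ) feet: ru: (ˈska.ki) (ˈru:n.sa) (ˈgre:p.mu:). Syllable 1 is left unfooted.
Foot heads (stressed positions): 2, 4, 6.
End Rule Leftmost: primary stress on the leftmost head = syllable 2.
Secondary stress on 4, 6: ru:.ˈska.ki.ˌru:n.sa.ˌgre:p.mu:.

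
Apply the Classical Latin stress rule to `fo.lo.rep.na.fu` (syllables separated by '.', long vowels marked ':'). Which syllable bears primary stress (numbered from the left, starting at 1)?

Classical Latin: stress the penult if heavy (long vowel or closed), else the antepenult.
Weights: 3 rep H, 4 na L, 5 fu L.
The penult (syllable 4, na) is light, so stress falls on the antepenult (syllable 3, rep).
Stress on syllable 3: fo.lo.ˈrep.na.fu.

3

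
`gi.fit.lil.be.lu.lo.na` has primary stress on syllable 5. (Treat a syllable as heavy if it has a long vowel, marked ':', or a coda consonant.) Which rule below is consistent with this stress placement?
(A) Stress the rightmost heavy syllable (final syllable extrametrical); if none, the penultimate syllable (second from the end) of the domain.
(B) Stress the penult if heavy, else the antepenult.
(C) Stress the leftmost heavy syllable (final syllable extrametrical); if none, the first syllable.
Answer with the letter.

B

Rule A → syllable 3 (observed: 5).
Rule B → syllable 5 ✓.
Rule C → syllable 2 (observed: 5).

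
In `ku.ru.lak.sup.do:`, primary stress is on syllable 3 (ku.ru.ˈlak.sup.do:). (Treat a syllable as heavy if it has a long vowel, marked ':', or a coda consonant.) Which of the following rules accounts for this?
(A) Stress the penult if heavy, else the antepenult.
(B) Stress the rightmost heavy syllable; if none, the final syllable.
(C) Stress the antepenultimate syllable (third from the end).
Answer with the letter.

C

Rule A → syllable 4 (observed: 3).
Rule B → syllable 5 (observed: 3).
Rule C → syllable 3 ✓.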